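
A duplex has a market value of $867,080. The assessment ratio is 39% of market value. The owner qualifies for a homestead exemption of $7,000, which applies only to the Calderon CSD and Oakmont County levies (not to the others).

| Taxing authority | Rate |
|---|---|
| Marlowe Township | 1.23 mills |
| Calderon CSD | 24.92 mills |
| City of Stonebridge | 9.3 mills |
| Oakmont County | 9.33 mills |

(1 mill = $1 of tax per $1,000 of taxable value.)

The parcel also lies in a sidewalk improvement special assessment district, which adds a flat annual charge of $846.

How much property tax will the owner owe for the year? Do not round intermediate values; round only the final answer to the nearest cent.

$15,749.11

Assessed value = $867,080 × 0.39 = $338,161.2
Marlowe Township: $338,161.2 × 0.00123 = $415.938276
Calderon CSD: ($338,161.2 − $7,000) × 0.02492 = $331,161.2 × 0.02492 = $8,252.537104
City of Stonebridge: $338,161.2 × 0.0093 = $3,144.89916
Oakmont County: ($338,161.2 − $7,000) × 0.00933 = $331,161.2 × 0.00933 = $3,089.733996
Levies subtotal = $14,903.108536
Total = $14,903.108536 + $846 = $15,749.108536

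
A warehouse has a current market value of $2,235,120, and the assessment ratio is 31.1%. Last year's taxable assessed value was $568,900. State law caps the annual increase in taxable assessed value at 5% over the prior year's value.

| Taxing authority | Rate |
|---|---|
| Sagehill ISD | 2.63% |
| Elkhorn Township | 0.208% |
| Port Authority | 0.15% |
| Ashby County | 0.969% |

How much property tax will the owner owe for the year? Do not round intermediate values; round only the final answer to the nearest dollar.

Uncapped assessed value = $2,235,120 × 0.311 = $695,122.32
Cap limit = $568,900 × 1.05 = $597,345
Taxable assessed value = min($695,122.32, $597,345) = $597,345 (cap binds)
Sagehill ISD: $597,345 × 0.0263 = $15,710.1735
Elkhorn Township: $597,345 × 0.00208 = $1,242.4776
Port Authority: $597,345 × 0.0015 = $896.0175
Ashby County: $597,345 × 0.00969 = $5,788.27305
Total = $23,636.94165

$23,637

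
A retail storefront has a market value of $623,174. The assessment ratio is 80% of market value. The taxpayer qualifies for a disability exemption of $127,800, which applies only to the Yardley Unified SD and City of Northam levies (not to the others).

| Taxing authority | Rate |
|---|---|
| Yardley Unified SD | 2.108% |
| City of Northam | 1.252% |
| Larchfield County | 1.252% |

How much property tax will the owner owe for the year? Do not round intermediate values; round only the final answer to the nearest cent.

Assessed value = $623,174 × 0.8 = $498,539.2
Yardley Unified SD: ($498,539.2 − $127,800) × 0.02108 = $370,739.2 × 0.02108 = $7,815.182336
City of Northam: ($498,539.2 − $127,800) × 0.01252 = $370,739.2 × 0.01252 = $4,641.654784
Larchfield County: $498,539.2 × 0.01252 = $6,241.710784
Total = $18,698.547904

$18,698.55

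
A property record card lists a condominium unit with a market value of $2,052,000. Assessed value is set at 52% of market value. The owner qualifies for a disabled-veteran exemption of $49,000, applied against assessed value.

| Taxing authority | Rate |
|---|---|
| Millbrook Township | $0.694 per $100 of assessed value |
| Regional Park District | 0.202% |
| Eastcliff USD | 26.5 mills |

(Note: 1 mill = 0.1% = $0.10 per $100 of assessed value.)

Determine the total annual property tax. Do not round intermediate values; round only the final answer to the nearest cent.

Assessed value = $2,052,000 × 0.52 = $1,067,040
Taxable value = $1,067,040 − $49,000 = $1,018,040
Millbrook Township: $1,018,040 × 0.00694 = $7,065.1976
Regional Park District: $1,018,040 × 0.00202 = $2,056.4408
Eastcliff USD: $1,018,040 × 0.0265 = $26,978.06
Total = $36,099.6984

$36,099.70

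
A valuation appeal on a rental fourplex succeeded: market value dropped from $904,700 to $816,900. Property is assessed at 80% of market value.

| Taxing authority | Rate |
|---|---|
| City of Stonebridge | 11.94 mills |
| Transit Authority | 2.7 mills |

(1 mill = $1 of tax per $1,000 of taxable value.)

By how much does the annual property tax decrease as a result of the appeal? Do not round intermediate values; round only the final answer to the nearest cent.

$1,028.31

Old assessed value = $904,700 × 0.8 = $723,760
New assessed value = $816,900 × 0.8 = $653,520
Combined rate = 0.01194 + 0.0027 = 0.01464
Old tax = $723,760 × 0.01464 = $10,595.8464
New tax = $653,520 × 0.01464 = $9,567.5328
Reduction = $10,595.8464 − $9,567.5328 = $1,028.3136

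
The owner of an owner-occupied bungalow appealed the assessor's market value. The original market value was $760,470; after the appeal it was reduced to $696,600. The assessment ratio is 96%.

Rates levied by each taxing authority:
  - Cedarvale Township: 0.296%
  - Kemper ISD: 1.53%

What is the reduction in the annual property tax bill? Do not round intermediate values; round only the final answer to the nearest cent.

Old assessed value = $760,470 × 0.96 = $730,051.2
New assessed value = $696,600 × 0.96 = $668,736
Combined rate = 0.00296 + 0.0153 = 0.01826
Old tax = $730,051.2 × 0.01826 = $13,330.734912
New tax = $668,736 × 0.01826 = $12,211.11936
Reduction = $13,330.734912 − $12,211.11936 = $1,119.615552

$1,119.62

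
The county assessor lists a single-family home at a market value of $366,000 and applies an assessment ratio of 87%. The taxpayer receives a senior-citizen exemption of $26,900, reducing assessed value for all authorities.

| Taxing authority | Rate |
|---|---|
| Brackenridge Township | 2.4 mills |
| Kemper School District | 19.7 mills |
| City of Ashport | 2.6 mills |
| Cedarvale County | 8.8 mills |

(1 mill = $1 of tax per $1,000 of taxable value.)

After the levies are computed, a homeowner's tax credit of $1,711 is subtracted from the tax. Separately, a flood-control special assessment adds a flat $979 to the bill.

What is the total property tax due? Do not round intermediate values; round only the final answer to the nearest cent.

Assessed value = $366,000 × 0.87 = $318,420
Taxable value = $318,420 − $26,900 = $291,520
Brackenridge Township: $291,520 × 0.0024 = $699.648
Kemper School District: $291,520 × 0.0197 = $5,742.944
City of Ashport: $291,520 × 0.0026 = $757.952
Cedarvale County: $291,520 × 0.0088 = $2,565.376
Levies subtotal = $9,765.92
After credit = $9,765.92 − $1,711 = $8,054.92
Total = $8,054.92 + $979 = $9,033.92

$9,033.92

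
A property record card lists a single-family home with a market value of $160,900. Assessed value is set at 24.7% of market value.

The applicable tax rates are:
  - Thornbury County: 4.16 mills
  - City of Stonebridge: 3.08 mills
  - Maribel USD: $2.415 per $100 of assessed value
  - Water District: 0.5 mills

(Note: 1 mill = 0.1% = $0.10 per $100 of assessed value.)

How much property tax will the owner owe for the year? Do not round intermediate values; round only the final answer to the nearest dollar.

$1,267

Assessed value = $160,900 × 0.247 = $39,742.3
Thornbury County: $39,742.3 × 0.00416 = $165.327968
City of Stonebridge: $39,742.3 × 0.00308 = $122.406284
Maribel USD: $39,742.3 × 0.02415 = $959.776545
Water District: $39,742.3 × 0.0005 = $19.87115
Total = $1,267.381947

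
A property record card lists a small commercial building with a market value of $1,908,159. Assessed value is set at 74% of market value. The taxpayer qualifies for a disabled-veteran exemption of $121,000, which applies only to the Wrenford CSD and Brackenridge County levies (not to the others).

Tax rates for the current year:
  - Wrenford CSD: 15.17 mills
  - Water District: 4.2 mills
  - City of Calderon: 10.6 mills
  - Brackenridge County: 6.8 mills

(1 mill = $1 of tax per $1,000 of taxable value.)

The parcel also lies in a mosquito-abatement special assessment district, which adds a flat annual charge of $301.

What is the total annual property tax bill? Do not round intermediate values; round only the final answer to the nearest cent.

$49,563.25

Assessed value = $1,908,159 × 0.74 = $1,412,037.66
Wrenford CSD: ($1,412,037.66 − $121,000) × 0.01517 = $1,291,037.66 × 0.01517 = $19,585.0413022
Water District: $1,412,037.66 × 0.0042 = $5,930.558172
City of Calderon: $1,412,037.66 × 0.0106 = $14,967.599196
Brackenridge County: ($1,412,037.66 − $121,000) × 0.0068 = $1,291,037.66 × 0.0068 = $8,779.056088
Levies subtotal = $49,262.2547582
Total = $49,262.2547582 + $301 = $49,563.2547582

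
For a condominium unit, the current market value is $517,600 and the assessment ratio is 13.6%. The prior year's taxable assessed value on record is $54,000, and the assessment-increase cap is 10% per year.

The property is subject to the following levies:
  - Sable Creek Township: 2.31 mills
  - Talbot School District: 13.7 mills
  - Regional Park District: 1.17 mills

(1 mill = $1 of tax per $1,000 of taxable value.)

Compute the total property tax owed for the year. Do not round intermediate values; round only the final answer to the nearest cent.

Uncapped assessed value = $517,600 × 0.136 = $70,393.6
Cap limit = $54,000 × 1.1 = $59,400
Taxable assessed value = min($70,393.6, $59,400) = $59,400 (cap binds)
Sable Creek Township: $59,400 × 0.00231 = $137.214
Talbot School District: $59,400 × 0.0137 = $813.78
Regional Park District: $59,400 × 0.00117 = $69.498
Total = $1,020.492

$1,020.49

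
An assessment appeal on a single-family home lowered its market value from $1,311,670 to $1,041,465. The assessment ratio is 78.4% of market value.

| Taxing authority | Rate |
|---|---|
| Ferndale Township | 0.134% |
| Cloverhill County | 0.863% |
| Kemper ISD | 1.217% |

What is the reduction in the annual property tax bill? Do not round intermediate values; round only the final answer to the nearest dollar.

$4,690

Old assessed value = $1,311,670 × 0.784 = $1,028,349.28
New assessed value = $1,041,465 × 0.784 = $816,508.56
Combined rate = 0.00134 + 0.00863 + 0.01217 = 0.02214
Old tax = $1,028,349.28 × 0.02214 = $22,767.6530592
New tax = $816,508.56 × 0.02214 = $18,077.4995184
Reduction = $22,767.6530592 − $18,077.4995184 = $4,690.1535408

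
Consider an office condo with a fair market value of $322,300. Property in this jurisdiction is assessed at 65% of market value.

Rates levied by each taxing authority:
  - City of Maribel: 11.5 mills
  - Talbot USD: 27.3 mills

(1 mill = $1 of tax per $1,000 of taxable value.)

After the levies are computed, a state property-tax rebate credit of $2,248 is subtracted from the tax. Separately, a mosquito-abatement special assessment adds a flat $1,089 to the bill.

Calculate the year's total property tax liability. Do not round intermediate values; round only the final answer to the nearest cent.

$6,969.41

Assessed value = $322,300 × 0.65 = $209,495
City of Maribel: $209,495 × 0.0115 = $2,409.1925
Talbot USD: $209,495 × 0.0273 = $5,719.2135
Levies subtotal = $8,128.406
After credit = $8,128.406 − $2,248 = $5,880.406
Total = $5,880.406 + $1,089 = $6,969.406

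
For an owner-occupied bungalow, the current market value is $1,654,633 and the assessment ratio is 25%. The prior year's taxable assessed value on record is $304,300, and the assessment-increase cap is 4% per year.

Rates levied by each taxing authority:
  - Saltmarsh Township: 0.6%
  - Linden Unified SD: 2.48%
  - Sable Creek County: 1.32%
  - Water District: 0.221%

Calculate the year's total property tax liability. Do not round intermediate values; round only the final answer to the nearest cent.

$14,624.17

Uncapped assessed value = $1,654,633 × 0.25 = $413,658.25
Cap limit = $304,300 × 1.04 = $316,472
Taxable assessed value = min($413,658.25, $316,472) = $316,472 (cap binds)
Saltmarsh Township: $316,472 × 0.006 = $1,898.832
Linden Unified SD: $316,472 × 0.0248 = $7,848.5056
Sable Creek County: $316,472 × 0.0132 = $4,177.4304
Water District: $316,472 × 0.00221 = $699.40312
Total = $14,624.17112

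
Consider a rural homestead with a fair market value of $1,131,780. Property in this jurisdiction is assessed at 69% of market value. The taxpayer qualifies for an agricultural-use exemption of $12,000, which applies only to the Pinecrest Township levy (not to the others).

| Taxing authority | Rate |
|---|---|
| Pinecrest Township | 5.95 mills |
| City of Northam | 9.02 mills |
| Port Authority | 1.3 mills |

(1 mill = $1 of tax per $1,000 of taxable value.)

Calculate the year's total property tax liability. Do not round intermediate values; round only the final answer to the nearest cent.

$12,634.30

Assessed value = $1,131,780 × 0.69 = $780,928.2
Pinecrest Township: ($780,928.2 − $12,000) × 0.00595 = $768,928.2 × 0.00595 = $4,575.12279
City of Northam: $780,928.2 × 0.00902 = $7,043.972364
Port Authority: $780,928.2 × 0.0013 = $1,015.20666
Total = $12,634.301814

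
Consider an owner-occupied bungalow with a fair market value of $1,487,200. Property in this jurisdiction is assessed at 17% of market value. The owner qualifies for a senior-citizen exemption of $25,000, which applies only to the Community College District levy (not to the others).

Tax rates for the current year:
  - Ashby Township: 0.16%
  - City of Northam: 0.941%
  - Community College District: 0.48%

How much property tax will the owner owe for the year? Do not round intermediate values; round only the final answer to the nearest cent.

$3,877.15

Assessed value = $1,487,200 × 0.17 = $252,824
Ashby Township: $252,824 × 0.0016 = $404.5184
City of Northam: $252,824 × 0.00941 = $2,379.07384
Community College District: ($252,824 − $25,000) × 0.0048 = $227,824 × 0.0048 = $1,093.5552
Total = $3,877.14744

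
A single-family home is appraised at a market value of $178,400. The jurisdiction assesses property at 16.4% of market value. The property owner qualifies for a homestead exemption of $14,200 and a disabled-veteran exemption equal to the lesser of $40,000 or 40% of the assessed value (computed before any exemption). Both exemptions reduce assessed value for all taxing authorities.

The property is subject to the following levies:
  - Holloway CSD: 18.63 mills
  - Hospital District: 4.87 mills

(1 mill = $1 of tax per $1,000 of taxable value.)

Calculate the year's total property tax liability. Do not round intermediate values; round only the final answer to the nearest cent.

$78.83

Assessed value = $178,400 × 0.164 = $29,257.6
Disabled-veteran exemption = min($40,000, 40% × $29,257.6) = min($40,000, $11,703.04) = $11,703.04 (percentage binds)
Taxable value = $29,257.6 − $14,200 − $11,703.04 = $3,354.56
Holloway CSD: $3,354.56 × 0.01863 = $62.4954528
Hospital District: $3,354.56 × 0.00487 = $16.3367072
Total = $78.83216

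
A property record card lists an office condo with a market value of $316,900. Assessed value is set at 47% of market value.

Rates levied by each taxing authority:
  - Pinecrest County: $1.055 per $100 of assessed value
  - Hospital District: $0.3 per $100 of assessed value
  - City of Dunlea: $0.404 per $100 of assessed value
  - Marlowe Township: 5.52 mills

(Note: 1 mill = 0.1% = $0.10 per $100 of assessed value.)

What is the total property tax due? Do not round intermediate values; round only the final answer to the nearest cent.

Assessed value = $316,900 × 0.47 = $148,943
Pinecrest County: $148,943 × 0.01055 = $1,571.34865
Hospital District: $148,943 × 0.003 = $446.829
City of Dunlea: $148,943 × 0.00404 = $601.72972
Marlowe Township: $148,943 × 0.00552 = $822.16536
Total = $3,442.07273

$3,442.07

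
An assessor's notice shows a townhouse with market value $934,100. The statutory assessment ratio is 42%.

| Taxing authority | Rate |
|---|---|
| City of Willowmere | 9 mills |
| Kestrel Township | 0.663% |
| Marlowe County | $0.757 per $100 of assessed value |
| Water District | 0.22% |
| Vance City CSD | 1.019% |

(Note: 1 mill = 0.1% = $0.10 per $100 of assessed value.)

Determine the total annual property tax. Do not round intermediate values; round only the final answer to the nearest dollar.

Assessed value = $934,100 × 0.42 = $392,322
City of Willowmere: $392,322 × 0.009 = $3,530.898
Kestrel Township: $392,322 × 0.00663 = $2,601.09486
Marlowe County: $392,322 × 0.00757 = $2,969.87754
Water District: $392,322 × 0.0022 = $863.1084
Vance City CSD: $392,322 × 0.01019 = $3,997.76118
Total = $13,962.73998

$13,963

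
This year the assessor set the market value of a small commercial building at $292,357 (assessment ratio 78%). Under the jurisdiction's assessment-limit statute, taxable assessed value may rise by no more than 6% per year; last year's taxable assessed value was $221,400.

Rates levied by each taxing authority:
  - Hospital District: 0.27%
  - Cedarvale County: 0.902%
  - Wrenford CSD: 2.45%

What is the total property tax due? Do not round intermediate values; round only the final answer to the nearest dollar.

$8,260

Uncapped assessed value = $292,357 × 0.78 = $228,038.46
Cap limit = $221,400 × 1.06 = $234,684
Taxable assessed value = min($228,038.46, $234,684) = $228,038.46 (cap does not bind)
Hospital District: $228,038.46 × 0.0027 = $615.703842
Cedarvale County: $228,038.46 × 0.00902 = $2,056.9069092
Wrenford CSD: $228,038.46 × 0.0245 = $5,586.94227
Total = $8,259.5530212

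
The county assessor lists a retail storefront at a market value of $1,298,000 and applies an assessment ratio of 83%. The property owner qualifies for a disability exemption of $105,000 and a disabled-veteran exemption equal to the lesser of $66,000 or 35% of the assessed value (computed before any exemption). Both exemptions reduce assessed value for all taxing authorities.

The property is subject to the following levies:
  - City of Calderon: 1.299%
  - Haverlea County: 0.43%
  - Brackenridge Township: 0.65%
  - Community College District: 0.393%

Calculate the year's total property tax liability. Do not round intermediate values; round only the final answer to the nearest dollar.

$25,124

Assessed value = $1,298,000 × 0.83 = $1,077,340
Disabled-veteran exemption = min($66,000, 35% × $1,077,340) = min($66,000, $377,069) = $66,000 (dollar cap binds)
Taxable value = $1,077,340 − $105,000 − $66,000 = $906,340
City of Calderon: $906,340 × 0.01299 = $11,773.3566
Haverlea County: $906,340 × 0.0043 = $3,897.262
Brackenridge Township: $906,340 × 0.0065 = $5,891.21
Community College District: $906,340 × 0.00393 = $3,561.9162
Total = $25,123.7448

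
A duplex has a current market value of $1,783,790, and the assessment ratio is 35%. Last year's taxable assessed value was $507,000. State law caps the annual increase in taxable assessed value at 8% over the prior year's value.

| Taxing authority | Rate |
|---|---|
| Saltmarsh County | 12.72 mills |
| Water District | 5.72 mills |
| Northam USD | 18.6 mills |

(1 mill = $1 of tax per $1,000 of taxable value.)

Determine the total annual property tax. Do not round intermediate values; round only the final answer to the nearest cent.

$20,281.62

Uncapped assessed value = $1,783,790 × 0.35 = $624,326.5
Cap limit = $507,000 × 1.08 = $547,560
Taxable assessed value = min($624,326.5, $547,560) = $547,560 (cap binds)
Saltmarsh County: $547,560 × 0.01272 = $6,964.9632
Water District: $547,560 × 0.00572 = $3,132.0432
Northam USD: $547,560 × 0.0186 = $10,184.616
Total = $20,281.6224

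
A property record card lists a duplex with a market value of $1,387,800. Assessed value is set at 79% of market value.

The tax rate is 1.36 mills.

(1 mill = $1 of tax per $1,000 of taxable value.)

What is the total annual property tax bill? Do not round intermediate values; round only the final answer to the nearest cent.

Assessed value = $1,387,800 × 0.79 = $1,096,362
Tax = $1,096,362 × 0.00136 = $1,491.05232

$1,491.05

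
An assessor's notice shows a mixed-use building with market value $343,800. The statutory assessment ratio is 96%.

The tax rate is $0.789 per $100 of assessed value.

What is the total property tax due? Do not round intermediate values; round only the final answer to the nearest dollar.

$2,604

Assessed value = $343,800 × 0.96 = $330,048
Tax = $330,048 × 0.00789 = $2,604.07872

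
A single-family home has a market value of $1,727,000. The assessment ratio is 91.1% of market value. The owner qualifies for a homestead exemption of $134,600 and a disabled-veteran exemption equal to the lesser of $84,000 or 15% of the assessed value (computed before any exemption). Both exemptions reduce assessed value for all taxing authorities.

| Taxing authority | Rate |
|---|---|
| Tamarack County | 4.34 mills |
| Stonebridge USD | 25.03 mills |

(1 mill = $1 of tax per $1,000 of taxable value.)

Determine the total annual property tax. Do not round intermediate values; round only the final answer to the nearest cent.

$39,787.45

Assessed value = $1,727,000 × 0.911 = $1,573,297
Disabled-veteran exemption = min($84,000, 15% × $1,573,297) = min($84,000, $235,994.55) = $84,000 (dollar cap binds)
Taxable value = $1,573,297 − $134,600 − $84,000 = $1,354,697
Tamarack County: $1,354,697 × 0.00434 = $5,879.38498
Stonebridge USD: $1,354,697 × 0.02503 = $33,908.06591
Total = $39,787.45089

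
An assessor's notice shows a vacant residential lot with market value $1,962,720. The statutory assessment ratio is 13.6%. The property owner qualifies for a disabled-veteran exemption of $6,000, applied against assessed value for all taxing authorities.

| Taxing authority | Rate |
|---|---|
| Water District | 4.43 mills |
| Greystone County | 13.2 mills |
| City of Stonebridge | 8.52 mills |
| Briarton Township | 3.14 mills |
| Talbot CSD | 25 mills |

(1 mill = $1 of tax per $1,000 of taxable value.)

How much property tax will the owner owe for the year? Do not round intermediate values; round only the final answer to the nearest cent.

$14,165.89

Assessed value = $1,962,720 × 0.136 = $266,929.92
Taxable value = $266,929.92 − $6,000 = $260,929.92
Water District: $260,929.92 × 0.00443 = $1,155.9195456
Greystone County: $260,929.92 × 0.0132 = $3,444.274944
City of Stonebridge: $260,929.92 × 0.00852 = $2,223.1229184
Briarton Township: $260,929.92 × 0.00314 = $819.3199488
Talbot CSD: $260,929.92 × 0.025 = $6,523.248
Total = $1,155.9195456 + $3,444.274944 + $2,223.1229184 + $819.3199488 + $6,523.248 = $14,165.8853568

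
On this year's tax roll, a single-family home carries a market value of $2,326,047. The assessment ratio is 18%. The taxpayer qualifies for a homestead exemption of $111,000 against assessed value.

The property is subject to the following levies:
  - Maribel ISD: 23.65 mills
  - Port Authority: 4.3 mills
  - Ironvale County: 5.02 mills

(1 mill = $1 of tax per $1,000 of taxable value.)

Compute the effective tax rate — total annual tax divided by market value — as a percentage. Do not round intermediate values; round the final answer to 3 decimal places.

0.436%

Assessed value = $2,326,047 × 0.18 = $418,688.46
Taxable value = $418,688.46 − $111,000 = $307,688.46
Maribel ISD: $307,688.46 × 0.02365 = $7,276.832079
Port Authority: $307,688.46 × 0.0043 = $1,323.060378
Ironvale County: $307,688.46 × 0.00502 = $1,544.5960692
Total tax = $10,144.4885262
Effective rate = $10,144.4885262 ÷ $2,326,047 = 0.436% of market value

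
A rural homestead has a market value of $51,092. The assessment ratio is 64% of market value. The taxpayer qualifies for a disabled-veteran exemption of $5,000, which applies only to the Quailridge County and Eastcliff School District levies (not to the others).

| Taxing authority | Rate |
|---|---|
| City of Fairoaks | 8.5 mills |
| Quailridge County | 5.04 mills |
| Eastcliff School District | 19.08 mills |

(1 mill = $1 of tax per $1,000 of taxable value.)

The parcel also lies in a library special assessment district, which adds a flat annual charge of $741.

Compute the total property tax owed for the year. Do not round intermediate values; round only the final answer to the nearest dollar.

Assessed value = $51,092 × 0.64 = $32,698.88
City of Fairoaks: $32,698.88 × 0.0085 = $277.94048
Quailridge County: ($32,698.88 − $5,000) × 0.00504 = $27,698.88 × 0.00504 = $139.6023552
Eastcliff School District: ($32,698.88 − $5,000) × 0.01908 = $27,698.88 × 0.01908 = $528.4946304
Levies subtotal = $946.0374656
Total = $946.0374656 + $741 = $1,687.0374656

$1,687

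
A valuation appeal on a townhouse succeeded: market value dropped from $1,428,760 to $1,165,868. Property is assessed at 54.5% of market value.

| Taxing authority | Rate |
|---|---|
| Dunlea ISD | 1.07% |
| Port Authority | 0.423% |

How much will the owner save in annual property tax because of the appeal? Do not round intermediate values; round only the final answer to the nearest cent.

Old assessed value = $1,428,760 × 0.545 = $778,674.2
New assessed value = $1,165,868 × 0.545 = $635,398.06
Combined rate = 0.0107 + 0.00423 = 0.01493
Old tax = $778,674.2 × 0.01493 = $11,625.605806
New tax = $635,398.06 × 0.01493 = $9,486.4930358
Reduction = $11,625.605806 − $9,486.4930358 = $2,139.1127702

$2,139.11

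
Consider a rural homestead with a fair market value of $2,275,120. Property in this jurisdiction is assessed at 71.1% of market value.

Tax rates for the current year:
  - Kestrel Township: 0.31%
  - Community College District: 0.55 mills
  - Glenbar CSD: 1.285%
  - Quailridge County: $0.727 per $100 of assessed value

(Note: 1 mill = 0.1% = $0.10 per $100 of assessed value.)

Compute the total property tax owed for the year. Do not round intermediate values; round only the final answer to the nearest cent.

Assessed value = $2,275,120 × 0.711 = $1,617,610.32
Kestrel Township: $1,617,610.32 × 0.0031 = $5,014.591992
Community College District: $1,617,610.32 × 0.00055 = $889.685676
Glenbar CSD: $1,617,610.32 × 0.01285 = $20,786.292612
Quailridge County: $1,617,610.32 × 0.00727 = $11,760.0270264
Total = $38,450.5973064

$38,450.60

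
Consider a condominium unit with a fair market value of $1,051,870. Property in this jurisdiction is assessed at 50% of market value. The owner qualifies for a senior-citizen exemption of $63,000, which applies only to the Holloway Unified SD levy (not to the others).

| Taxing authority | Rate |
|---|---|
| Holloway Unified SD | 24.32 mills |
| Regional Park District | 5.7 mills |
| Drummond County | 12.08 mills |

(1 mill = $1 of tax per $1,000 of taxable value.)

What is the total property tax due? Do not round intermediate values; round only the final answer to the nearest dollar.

Assessed value = $1,051,870 × 0.5 = $525,935
Holloway Unified SD: ($525,935 − $63,000) × 0.02432 = $462,935 × 0.02432 = $11,258.5792
Regional Park District: $525,935 × 0.0057 = $2,997.8295
Drummond County: $525,935 × 0.01208 = $6,353.2948
Total = $20,609.7035

$20,610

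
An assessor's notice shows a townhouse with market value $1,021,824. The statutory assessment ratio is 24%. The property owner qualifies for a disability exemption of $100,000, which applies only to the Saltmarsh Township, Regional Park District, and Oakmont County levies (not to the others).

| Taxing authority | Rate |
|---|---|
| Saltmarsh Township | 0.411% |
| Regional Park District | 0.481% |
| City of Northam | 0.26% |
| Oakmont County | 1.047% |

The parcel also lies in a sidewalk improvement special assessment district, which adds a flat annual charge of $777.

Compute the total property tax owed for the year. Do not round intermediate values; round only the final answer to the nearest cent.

Assessed value = $1,021,824 × 0.24 = $245,237.76
Saltmarsh Township: ($245,237.76 − $100,000) × 0.00411 = $145,237.76 × 0.00411 = $596.9271936
Regional Park District: ($245,237.76 − $100,000) × 0.00481 = $145,237.76 × 0.00481 = $698.5936256
City of Northam: $245,237.76 × 0.0026 = $637.618176
Oakmont County: ($245,237.76 − $100,000) × 0.01047 = $145,237.76 × 0.01047 = $1,520.6393472
Levies subtotal = $3,453.7783424
Total = $3,453.7783424 + $777 = $4,230.7783424

$4,230.78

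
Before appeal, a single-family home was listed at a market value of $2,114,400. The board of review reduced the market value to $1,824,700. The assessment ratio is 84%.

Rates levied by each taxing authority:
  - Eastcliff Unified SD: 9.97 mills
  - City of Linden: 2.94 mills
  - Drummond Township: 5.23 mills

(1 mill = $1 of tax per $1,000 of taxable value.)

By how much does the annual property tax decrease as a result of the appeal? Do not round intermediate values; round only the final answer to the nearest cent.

$4,414.33

Old assessed value = $2,114,400 × 0.84 = $1,776,096
New assessed value = $1,824,700 × 0.84 = $1,532,748
Combined rate = 0.00997 + 0.00294 + 0.00523 = 0.01814
Old tax = $1,776,096 × 0.01814 = $32,218.38144
New tax = $1,532,748 × 0.01814 = $27,804.04872
Reduction = $32,218.38144 − $27,804.04872 = $4,414.33272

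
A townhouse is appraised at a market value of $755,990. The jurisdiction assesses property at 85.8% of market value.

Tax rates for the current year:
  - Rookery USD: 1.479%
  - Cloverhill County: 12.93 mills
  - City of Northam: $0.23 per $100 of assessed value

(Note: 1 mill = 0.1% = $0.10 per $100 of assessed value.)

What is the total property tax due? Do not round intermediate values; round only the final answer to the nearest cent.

Assessed value = $755,990 × 0.858 = $648,639.42
Rookery USD: $648,639.42 × 0.01479 = $9,593.3770218
Cloverhill County: $648,639.42 × 0.01293 = $8,386.9077006
City of Northam: $648,639.42 × 0.0023 = $1,491.870666
Total = $19,472.1553884

$19,472.16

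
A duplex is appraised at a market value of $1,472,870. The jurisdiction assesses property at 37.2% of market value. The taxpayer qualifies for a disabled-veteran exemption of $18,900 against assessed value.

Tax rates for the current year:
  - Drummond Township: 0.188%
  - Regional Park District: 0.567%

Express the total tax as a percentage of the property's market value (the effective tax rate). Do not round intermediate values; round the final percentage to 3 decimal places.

0.271%

Assessed value = $1,472,870 × 0.372 = $547,907.64
Taxable value = $547,907.64 − $18,900 = $529,007.64
Drummond Township: $529,007.64 × 0.00188 = $994.5343632
Regional Park District: $529,007.64 × 0.00567 = $2,999.4733188
Total tax = $3,994.007682
Effective rate = $3,994.007682 ÷ $1,472,870 = 0.271% of market value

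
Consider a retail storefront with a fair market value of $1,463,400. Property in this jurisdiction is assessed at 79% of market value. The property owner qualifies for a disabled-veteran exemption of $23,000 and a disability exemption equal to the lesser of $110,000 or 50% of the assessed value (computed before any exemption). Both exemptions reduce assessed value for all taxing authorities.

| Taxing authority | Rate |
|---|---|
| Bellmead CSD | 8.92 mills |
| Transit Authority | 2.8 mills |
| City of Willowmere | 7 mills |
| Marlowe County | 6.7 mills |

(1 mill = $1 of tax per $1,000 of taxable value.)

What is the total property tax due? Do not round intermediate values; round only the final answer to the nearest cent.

$26,006.85

Assessed value = $1,463,400 × 0.79 = $1,156,086
Disability exemption = min($110,000, 50% × $1,156,086) = min($110,000, $578,043) = $110,000 (dollar cap binds)
Taxable value = $1,156,086 − $23,000 − $110,000 = $1,023,086
Bellmead CSD: $1,023,086 × 0.00892 = $9,125.92712
Transit Authority: $1,023,086 × 0.0028 = $2,864.6408
City of Willowmere: $1,023,086 × 0.007 = $7,161.602
Marlowe County: $1,023,086 × 0.0067 = $6,854.6762
Total = $26,006.84612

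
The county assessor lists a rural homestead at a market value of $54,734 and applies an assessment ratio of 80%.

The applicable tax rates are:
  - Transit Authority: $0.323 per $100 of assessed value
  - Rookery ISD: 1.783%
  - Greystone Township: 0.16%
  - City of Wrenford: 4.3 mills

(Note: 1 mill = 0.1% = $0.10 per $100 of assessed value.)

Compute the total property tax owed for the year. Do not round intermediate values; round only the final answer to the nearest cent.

$1,180.50

Assessed value = $54,734 × 0.8 = $43,787.2
Transit Authority: $43,787.2 × 0.00323 = $141.432656
Rookery ISD: $43,787.2 × 0.01783 = $780.725776
Greystone Township: $43,787.2 × 0.0016 = $70.05952
City of Wrenford: $43,787.2 × 0.0043 = $188.28496
Total = $1,180.502912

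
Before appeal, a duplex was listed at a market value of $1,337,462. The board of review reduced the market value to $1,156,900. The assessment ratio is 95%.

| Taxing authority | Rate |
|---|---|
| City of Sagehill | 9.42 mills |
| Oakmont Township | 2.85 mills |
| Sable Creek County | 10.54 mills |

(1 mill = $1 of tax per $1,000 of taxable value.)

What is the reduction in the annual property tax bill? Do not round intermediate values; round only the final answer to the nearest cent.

$3,912.69

Old assessed value = $1,337,462 × 0.95 = $1,270,588.9
New assessed value = $1,156,900 × 0.95 = $1,099,055
Combined rate = 0.00942 + 0.00285 + 0.01054 = 0.02281
Old tax = $1,270,588.9 × 0.02281 = $28,982.132809
New tax = $1,099,055 × 0.02281 = $25,069.44455
Reduction = $28,982.132809 − $25,069.44455 = $3,912.688259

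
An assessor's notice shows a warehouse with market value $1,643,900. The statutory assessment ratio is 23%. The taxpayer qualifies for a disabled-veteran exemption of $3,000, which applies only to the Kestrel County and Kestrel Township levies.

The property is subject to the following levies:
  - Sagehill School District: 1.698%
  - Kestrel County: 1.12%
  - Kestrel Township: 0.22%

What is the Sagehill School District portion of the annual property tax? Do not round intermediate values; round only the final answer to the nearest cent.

Assessed value = $1,643,900 × 0.23 = $378,097
Sagehill School District taxable value = $378,097 (exemption does not apply)
Sagehill School District levy = $378,097 × 0.01698 = $6,420.08706

$6,420.09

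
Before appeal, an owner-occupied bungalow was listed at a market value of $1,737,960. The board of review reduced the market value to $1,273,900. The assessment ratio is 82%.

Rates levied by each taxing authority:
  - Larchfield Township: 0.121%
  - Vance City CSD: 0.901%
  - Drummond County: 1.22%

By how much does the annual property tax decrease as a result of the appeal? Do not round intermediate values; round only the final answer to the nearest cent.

Old assessed value = $1,737,960 × 0.82 = $1,425,127.2
New assessed value = $1,273,900 × 0.82 = $1,044,598
Combined rate = 0.00121 + 0.00901 + 0.0122 = 0.02242
Old tax = $1,425,127.2 × 0.02242 = $31,951.351824
New tax = $1,044,598 × 0.02242 = $23,419.88716
Reduction = $31,951.351824 − $23,419.88716 = $8,531.464664

$8,531.46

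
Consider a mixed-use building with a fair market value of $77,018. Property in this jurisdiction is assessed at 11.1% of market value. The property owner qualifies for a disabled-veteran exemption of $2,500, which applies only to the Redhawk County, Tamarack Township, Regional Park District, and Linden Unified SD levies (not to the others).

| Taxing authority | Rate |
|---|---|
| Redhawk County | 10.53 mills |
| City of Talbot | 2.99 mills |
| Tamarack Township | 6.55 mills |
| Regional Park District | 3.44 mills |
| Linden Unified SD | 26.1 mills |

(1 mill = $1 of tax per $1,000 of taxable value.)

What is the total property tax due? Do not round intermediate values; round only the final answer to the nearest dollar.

$308

Assessed value = $77,018 × 0.111 = $8,548.998
Redhawk County: ($8,548.998 − $2,500) × 0.01053 = $6,048.998 × 0.01053 = $63.69594894
City of Talbot: $8,548.998 × 0.00299 = $25.56150402
Tamarack Township: ($8,548.998 − $2,500) × 0.00655 = $6,048.998 × 0.00655 = $39.6209369
Regional Park District: ($8,548.998 − $2,500) × 0.00344 = $6,048.998 × 0.00344 = $20.80855312
Linden Unified SD: ($8,548.998 − $2,500) × 0.0261 = $6,048.998 × 0.0261 = $157.8788478
Total = $307.56579078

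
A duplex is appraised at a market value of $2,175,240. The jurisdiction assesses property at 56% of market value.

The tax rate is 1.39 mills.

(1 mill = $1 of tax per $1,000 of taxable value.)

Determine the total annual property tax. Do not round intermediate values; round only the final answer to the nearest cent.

Assessed value = $2,175,240 × 0.56 = $1,218,134.4
Tax = $1,218,134.4 × 0.00139 = $1,693.206816

$1,693.21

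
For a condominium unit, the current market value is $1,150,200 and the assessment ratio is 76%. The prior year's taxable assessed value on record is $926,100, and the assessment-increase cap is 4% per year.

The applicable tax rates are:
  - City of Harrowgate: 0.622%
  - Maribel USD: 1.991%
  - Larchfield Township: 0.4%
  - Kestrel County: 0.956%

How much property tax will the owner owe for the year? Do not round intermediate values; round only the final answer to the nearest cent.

$34,695.09

Uncapped assessed value = $1,150,200 × 0.76 = $874,152
Cap limit = $926,100 × 1.04 = $963,144
Taxable assessed value = min($874,152, $963,144) = $874,152 (cap does not bind)
City of Harrowgate: $874,152 × 0.00622 = $5,437.22544
Maribel USD: $874,152 × 0.01991 = $17,404.36632
Larchfield Township: $874,152 × 0.004 = $3,496.608
Kestrel County: $874,152 × 0.00956 = $8,356.89312
Total = $34,695.09288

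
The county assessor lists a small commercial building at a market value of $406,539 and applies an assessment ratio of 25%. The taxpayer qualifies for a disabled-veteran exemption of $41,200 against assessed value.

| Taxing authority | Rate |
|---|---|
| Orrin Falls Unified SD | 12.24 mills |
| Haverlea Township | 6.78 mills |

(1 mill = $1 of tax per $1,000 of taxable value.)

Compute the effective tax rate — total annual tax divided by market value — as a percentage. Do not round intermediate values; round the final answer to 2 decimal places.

0.28%

Assessed value = $406,539 × 0.25 = $101,634.75
Taxable value = $101,634.75 − $41,200 = $60,434.75
Orrin Falls Unified SD: $60,434.75 × 0.01224 = $739.72134
Haverlea Township: $60,434.75 × 0.00678 = $409.747605
Total tax = $1,149.468945
Effective rate = $1,149.468945 ÷ $406,539 = 0.28% of market value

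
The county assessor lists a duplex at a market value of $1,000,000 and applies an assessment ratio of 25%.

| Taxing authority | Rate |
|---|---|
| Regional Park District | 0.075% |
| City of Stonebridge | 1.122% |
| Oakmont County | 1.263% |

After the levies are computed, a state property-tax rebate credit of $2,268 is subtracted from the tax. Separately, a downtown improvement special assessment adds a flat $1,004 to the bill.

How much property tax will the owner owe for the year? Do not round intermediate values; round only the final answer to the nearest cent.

Assessed value = $1,000,000 × 0.25 = $250,000
Regional Park District: $250,000 × 0.00075 = $187.5
City of Stonebridge: $250,000 × 0.01122 = $2,805
Oakmont County: $250,000 × 0.01263 = $3,157.5
Levies subtotal = $6,150
After credit = $6,150 − $2,268 = $3,882
Total = $3,882 + $1,004 = $4,886

$4,886.00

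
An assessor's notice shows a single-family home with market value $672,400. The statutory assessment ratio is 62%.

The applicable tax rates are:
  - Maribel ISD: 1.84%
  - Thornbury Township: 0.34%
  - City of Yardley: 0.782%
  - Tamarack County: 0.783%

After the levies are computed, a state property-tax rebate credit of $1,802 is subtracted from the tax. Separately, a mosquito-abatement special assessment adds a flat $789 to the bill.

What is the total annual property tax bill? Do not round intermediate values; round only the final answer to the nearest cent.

$14,599.46

Assessed value = $672,400 × 0.62 = $416,888
Maribel ISD: $416,888 × 0.0184 = $7,670.7392
Thornbury Township: $416,888 × 0.0034 = $1,417.4192
City of Yardley: $416,888 × 0.00782 = $3,260.06416
Tamarack County: $416,888 × 0.00783 = $3,264.23304
Levies subtotal = $15,612.4556
After credit = $15,612.4556 − $1,802 = $13,810.4556
Total = $13,810.4556 + $789 = $14,599.4556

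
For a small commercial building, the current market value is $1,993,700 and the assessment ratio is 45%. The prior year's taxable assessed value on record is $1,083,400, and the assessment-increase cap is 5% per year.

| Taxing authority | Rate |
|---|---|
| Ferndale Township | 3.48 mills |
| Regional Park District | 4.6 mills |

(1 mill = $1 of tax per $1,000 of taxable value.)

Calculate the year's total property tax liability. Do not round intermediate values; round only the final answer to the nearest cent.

$7,249.09

Uncapped assessed value = $1,993,700 × 0.45 = $897,165
Cap limit = $1,083,400 × 1.05 = $1,137,570
Taxable assessed value = min($897,165, $1,137,570) = $897,165 (cap does not bind)
Ferndale Township: $897,165 × 0.00348 = $3,122.1342
Regional Park District: $897,165 × 0.0046 = $4,126.959
Total = $7,249.0932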